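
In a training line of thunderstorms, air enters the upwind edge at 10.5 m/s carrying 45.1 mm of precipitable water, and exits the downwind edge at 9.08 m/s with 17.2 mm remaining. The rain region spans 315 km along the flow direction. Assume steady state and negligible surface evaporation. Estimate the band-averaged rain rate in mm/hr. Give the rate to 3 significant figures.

Column moisture flux per unit crosswind length is F = V × PW.
Inflow: F_in = 10.5 × 45.1 = 473.55 mm·m/s
Outflow: F_out = 9.08 × 17.2 = 156.176 mm·m/s
Steady-state rate R = (F_in − F_out)/L = (473.55 − 156.176) / 315000 m = 1.008e-03 mm/s.
R = 1.008e-03 × 3600 = 3.63 mm/hr.

R ≈ 3.63 mm/hr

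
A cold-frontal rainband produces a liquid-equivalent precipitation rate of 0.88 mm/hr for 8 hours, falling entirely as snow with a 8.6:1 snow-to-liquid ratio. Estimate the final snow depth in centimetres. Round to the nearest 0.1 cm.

snow depth ≈ 6.1 cm

Liquid-equivalent depth = 0.88 × 8 = 7.04 mm.
Snow depth = 7.04 mm × 8.6 = 60.544 mm = 6.1 cm.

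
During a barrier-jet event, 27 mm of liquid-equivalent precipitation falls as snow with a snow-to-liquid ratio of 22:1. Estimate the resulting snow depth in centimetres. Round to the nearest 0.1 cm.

Snow depth = liquid × ratio = 27 mm × 22 = 594 mm = 59.4 cm.

snow depth ≈ 59.4 cm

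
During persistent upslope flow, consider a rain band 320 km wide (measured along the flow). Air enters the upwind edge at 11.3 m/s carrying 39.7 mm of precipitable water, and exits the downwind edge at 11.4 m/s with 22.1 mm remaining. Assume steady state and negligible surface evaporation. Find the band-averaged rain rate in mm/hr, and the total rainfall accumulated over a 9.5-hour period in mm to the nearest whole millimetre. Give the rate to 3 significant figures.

R ≈ 2.21 mm/hr; total ≈ 21 mm

Column moisture flux per unit crosswind length is F = V × PW.
Inflow: F_in = 11.3 × 39.7 = 448.61 mm·m/s
Outflow: F_out = 11.4 × 22.1 = 251.94 mm·m/s
Steady-state rate R = (F_in − F_out)/L = (448.61 − 251.94) / 320000 m = 6.146e-04 mm/s.
R = 6.146e-04 × 3600 = 2.21 mm/hr.
Over 9.5 h: total = 2.21 × 9.5 = 20.995 ≈ 21 mm.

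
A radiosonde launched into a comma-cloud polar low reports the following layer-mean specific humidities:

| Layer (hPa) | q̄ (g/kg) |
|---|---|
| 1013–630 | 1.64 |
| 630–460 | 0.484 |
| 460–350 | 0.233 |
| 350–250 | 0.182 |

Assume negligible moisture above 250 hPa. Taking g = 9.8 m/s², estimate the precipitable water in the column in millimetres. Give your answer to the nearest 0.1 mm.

PW ≈ 7.7 mm

Precipitable water is the column-integrated vapour mass per unit area: PW = (1/g) Σ q̄ Δp, with q in kg/kg and Δp in Pa (1 kg/m² of water = 1 mm).
Layer 1013–630 hPa: Δp = 383 hPa = 38300 Pa, q̄ = 0.00164 kg/kg → 0.00164 × 38300 / 9.8 = 6.41 mm
Layer 630–460 hPa: Δp = 170 hPa = 17000 Pa, q̄ = 0.000484 kg/kg → 0.000484 × 17000 / 9.8 = 0.84 mm
Layer 460–350 hPa: Δp = 110 hPa = 11000 Pa, q̄ = 0.000233 kg/kg → 0.000233 × 11000 / 9.8 = 0.26 mm
Layer 350–250 hPa: Δp = 100 hPa = 10000 Pa, q̄ = 0.000182 kg/kg → 0.000182 × 10000 / 9.8 = 0.19 mm
PW = 6.41 + 0.84 + 0.26 + 0.19 = 7.70 ≈ 7.7 mm.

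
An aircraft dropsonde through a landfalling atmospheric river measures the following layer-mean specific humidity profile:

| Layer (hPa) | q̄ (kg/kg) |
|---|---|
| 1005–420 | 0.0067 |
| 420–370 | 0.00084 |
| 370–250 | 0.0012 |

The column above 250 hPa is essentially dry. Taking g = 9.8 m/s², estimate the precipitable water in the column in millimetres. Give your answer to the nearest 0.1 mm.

PW ≈ 41.9 mm

Precipitable water is the column-integrated vapour mass per unit area: PW = (1/g) Σ q̄ Δp, with q in kg/kg and Δp in Pa (1 kg/m² of water = 1 mm).
Layer 1005–420 hPa: Δp = 585 hPa = 58500 Pa, q̄ = 0.0067 kg/kg → 0.0067 × 58500 / 9.8 = 39.99 mm
Layer 420–370 hPa: Δp = 50 hPa = 5000 Pa, q̄ = 0.00084 kg/kg → 0.00084 × 5000 / 9.8 = 0.43 mm
Layer 370–250 hPa: Δp = 120 hPa = 12000 Pa, q̄ = 0.0012 kg/kg → 0.0012 × 12000 / 9.8 = 1.47 mm
PW = 39.99 + 0.43 + 1.47 = 41.89 ≈ 41.9 mm.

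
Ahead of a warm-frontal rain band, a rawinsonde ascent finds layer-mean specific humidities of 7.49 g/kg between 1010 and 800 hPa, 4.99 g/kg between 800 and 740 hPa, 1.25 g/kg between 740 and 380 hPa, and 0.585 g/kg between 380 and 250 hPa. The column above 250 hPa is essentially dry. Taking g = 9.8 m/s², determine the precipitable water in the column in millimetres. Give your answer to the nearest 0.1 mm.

PW ≈ 24.5 mm

Precipitable water is the column-integrated vapour mass per unit area: PW = (1/g) Σ q̄ Δp, with q in kg/kg and Δp in Pa (1 kg/m² of water = 1 mm).
Layer 1010–800 hPa: Δp = 210 hPa = 21000 Pa, q̄ = 0.00749 kg/kg → 0.00749 × 21000 / 9.8 = 16.05 mm
Layer 800–740 hPa: Δp = 60 hPa = 6000 Pa, q̄ = 0.00499 kg/kg → 0.00499 × 6000 / 9.8 = 3.06 mm
Layer 740–380 hPa: Δp = 360 hPa = 36000 Pa, q̄ = 0.00125 kg/kg → 0.00125 × 36000 / 9.8 = 4.59 mm
Layer 380–250 hPa: Δp = 130 hPa = 13000 Pa, q̄ = 0.000585 kg/kg → 0.000585 × 13000 / 9.8 = 0.78 mm
PW = 16.05 + 3.06 + 4.59 + 0.78 = 24.48 ≈ 24.5 mm.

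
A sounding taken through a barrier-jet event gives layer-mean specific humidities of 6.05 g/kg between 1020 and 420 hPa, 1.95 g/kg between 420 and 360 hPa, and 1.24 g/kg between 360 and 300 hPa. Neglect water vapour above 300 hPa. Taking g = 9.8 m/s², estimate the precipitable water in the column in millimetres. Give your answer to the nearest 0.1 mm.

PW ≈ 39.0 mm

Precipitable water is the column-integrated vapour mass per unit area: PW = (1/g) Σ q̄ Δp, with q in kg/kg and Δp in Pa (1 kg/m² of water = 1 mm).
Layer 1020–420 hPa: Δp = 600 hPa = 60000 Pa, q̄ = 0.00605 kg/kg → 0.00605 × 60000 / 9.8 = 37.04 mm
Layer 420–360 hPa: Δp = 60 hPa = 6000 Pa, q̄ = 0.00195 kg/kg → 0.00195 × 6000 / 9.8 = 1.19 mm
Layer 360–300 hPa: Δp = 60 hPa = 6000 Pa, q̄ = 0.00124 kg/kg → 0.00124 × 6000 / 9.8 = 0.76 mm
PW = 37.04 + 1.19 + 0.76 = 38.99 ≈ 39.0 mm.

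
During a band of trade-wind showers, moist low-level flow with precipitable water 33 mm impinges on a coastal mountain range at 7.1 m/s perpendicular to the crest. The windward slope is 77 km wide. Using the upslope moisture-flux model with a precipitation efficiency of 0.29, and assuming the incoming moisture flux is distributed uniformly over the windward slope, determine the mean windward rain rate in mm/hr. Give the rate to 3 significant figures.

R ≈ 3.18 mm/hr

Incoming column moisture flux per unit ridge length: F = V × PW = 7.1 × 33 = 234.3 mm·m/s.
Spread over the 77 km slope with efficiency ε = 0.29: R = ε·F/W = 0.29 × 234.3 / 77000 m = 8.824e-04 mm/s.
R = 8.824e-04 × 3600 = 3.18 mm/hr.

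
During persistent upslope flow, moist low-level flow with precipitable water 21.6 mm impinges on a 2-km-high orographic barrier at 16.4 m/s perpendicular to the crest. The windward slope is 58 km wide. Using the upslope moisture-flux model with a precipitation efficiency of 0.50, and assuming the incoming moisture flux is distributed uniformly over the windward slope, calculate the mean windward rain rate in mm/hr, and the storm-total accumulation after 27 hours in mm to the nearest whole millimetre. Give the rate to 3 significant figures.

R ≈ 11.0 mm/hr; total ≈ 297 mm

Incoming column moisture flux per unit ridge length: F = V × PW = 16.4 × 21.6 = 354.24 mm·m/s.
Spread over the 58 km slope with efficiency ε = 0.50: R = ε·F/W = 0.50 × 354.24 / 58000 m = 3.054e-03 mm/s.
R = 3.054e-03 × 3600 = 11.0 mm/hr.
Over 27 h: total = 11.0 × 27 = 297 mm.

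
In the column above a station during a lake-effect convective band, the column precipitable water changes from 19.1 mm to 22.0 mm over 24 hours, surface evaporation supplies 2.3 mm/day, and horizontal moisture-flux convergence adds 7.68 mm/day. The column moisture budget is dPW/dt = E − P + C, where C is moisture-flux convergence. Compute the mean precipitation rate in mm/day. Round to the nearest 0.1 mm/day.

dPW/dt = (22.0 − 19.1) mm / (24/24 day) = +2.900 mm/day.
P = E + C − dPW/dt = 2.3 + (7.68) − (+2.900) = 7.1 mm/day.

P ≈ 7.1 mm/day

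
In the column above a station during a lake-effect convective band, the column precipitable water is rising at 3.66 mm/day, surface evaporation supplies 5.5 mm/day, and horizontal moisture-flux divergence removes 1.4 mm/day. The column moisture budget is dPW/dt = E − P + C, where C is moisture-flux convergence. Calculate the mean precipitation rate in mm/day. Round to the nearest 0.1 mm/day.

dPW/dt = +3.66 mm/day.
P = E + C − dPW/dt = 5.5 + (-1.4) − (+3.66) = 0.4 mm/day.

P ≈ 0.4 mm/day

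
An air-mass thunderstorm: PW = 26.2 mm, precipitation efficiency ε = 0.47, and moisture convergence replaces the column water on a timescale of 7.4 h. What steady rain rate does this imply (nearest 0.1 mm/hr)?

R ≈ 1.7 mm/hr

Each overturning extracts ε × PW = 0.47 × 26.2 = 12.314 mm.
Rate = ε·PW / τ = 12.314 / 7.4 h = 1.7 mm/hr.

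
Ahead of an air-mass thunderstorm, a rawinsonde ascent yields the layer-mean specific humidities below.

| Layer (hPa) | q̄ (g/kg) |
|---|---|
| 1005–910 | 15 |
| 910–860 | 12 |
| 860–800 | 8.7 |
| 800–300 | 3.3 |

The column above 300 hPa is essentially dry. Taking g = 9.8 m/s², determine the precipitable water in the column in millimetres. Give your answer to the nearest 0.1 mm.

Precipitable water is the column-integrated vapour mass per unit area: PW = (1/g) Σ q̄ Δp, with q in kg/kg and Δp in Pa (1 kg/m² of water = 1 mm).
Layer 1005–910 hPa: Δp = 95 hPa = 9500 Pa, q̄ = 0.015 kg/kg → 0.015 × 9500 / 9.8 = 14.54 mm
Layer 910–860 hPa: Δp = 50 hPa = 5000 Pa, q̄ = 0.012 kg/kg → 0.012 × 5000 / 9.8 = 6.12 mm
Layer 860–800 hPa: Δp = 60 hPa = 6000 Pa, q̄ = 0.0087 kg/kg → 0.0087 × 6000 / 9.8 = 5.33 mm
Layer 800–300 hPa: Δp = 500 hPa = 50000 Pa, q̄ = 0.0033 kg/kg → 0.0033 × 50000 / 9.8 = 16.84 mm
PW = 14.54 + 6.12 + 5.33 + 16.84 = 42.83 ≈ 42.8 mm.

PW ≈ 42.8 mm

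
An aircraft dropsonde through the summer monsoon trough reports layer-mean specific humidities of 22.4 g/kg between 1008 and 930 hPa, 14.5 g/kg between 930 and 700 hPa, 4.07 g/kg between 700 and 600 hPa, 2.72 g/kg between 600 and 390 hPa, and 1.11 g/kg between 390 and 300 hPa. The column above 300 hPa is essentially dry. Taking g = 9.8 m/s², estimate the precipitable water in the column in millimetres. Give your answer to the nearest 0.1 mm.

Precipitable water is the column-integrated vapour mass per unit area: PW = (1/g) Σ q̄ Δp, with q in kg/kg and Δp in Pa (1 kg/m² of water = 1 mm).
Layer 1008–930 hPa: Δp = 78 hPa = 7800 Pa, q̄ = 0.0224 kg/kg → 0.0224 × 7800 / 9.8 = 17.83 mm
Layer 930–700 hPa: Δp = 230 hPa = 23000 Pa, q̄ = 0.0145 kg/kg → 0.0145 × 23000 / 9.8 = 34.03 mm
Layer 700–600 hPa: Δp = 100 hPa = 10000 Pa, q̄ = 0.00407 kg/kg → 0.00407 × 10000 / 9.8 = 4.15 mm
Layer 600–390 hPa: Δp = 210 hPa = 21000 Pa, q̄ = 0.00272 kg/kg → 0.00272 × 21000 / 9.8 = 5.83 mm
Layer 390–300 hPa: Δp = 90 hPa = 9000 Pa, q̄ = 0.00111 kg/kg → 0.00111 × 9000 / 9.8 = 1.02 mm
PW = 17.83 + 34.03 + 4.15 + 5.83 + 1.02 = 62.86 ≈ 62.9 mm.

PW ≈ 62.9 mm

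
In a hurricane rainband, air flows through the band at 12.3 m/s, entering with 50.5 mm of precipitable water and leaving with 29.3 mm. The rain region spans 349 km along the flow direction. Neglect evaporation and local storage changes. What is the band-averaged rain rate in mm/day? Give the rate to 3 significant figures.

R ≈ 64.6 mm/day

Column moisture flux per unit crosswind length is F = V × PW.
Inflow: F_in = 12.3 × 50.5 = 621.15 mm·m/s
Outflow: F_out = 12.3 × 29.3 = 360.39 mm·m/s
Steady-state rate R = (F_in − F_out)/L = (621.15 − 360.39) / 349000 m = 7.472e-04 mm/s.
R = 7.472e-04 × 3600 × 24 = 64.6 mm/day.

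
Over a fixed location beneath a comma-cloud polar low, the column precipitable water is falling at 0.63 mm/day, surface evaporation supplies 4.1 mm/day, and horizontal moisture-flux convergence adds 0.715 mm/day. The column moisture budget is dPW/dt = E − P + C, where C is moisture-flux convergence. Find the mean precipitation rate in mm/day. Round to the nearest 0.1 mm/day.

dPW/dt = -0.63 mm/day.
P = E + C − dPW/dt = 4.1 + (0.715) − (-0.63) = 5.4 mm/day.

P ≈ 5.4 mm/day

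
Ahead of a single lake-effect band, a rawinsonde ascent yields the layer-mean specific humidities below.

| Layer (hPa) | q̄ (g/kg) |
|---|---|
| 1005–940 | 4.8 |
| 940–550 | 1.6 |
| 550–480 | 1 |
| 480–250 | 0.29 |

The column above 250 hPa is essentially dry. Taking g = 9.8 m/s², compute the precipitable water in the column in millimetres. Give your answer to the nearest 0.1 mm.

Precipitable water is the column-integrated vapour mass per unit area: PW = (1/g) Σ q̄ Δp, with q in kg/kg and Δp in Pa (1 kg/m² of water = 1 mm).
Layer 1005–940 hPa: Δp = 65 hPa = 6500 Pa, q̄ = 0.0048 kg/kg → 0.0048 × 6500 / 9.8 = 3.18 mm
Layer 940–550 hPa: Δp = 390 hPa = 39000 Pa, q̄ = 0.0016 kg/kg → 0.0016 × 39000 / 9.8 = 6.37 mm
Layer 550–480 hPa: Δp = 70 hPa = 7000 Pa, q̄ = 0.001 kg/kg → 0.001 × 7000 / 9.8 = 0.71 mm
Layer 480–250 hPa: Δp = 230 hPa = 23000 Pa, q̄ = 0.00029 kg/kg → 0.00029 × 23000 / 9.8 = 0.68 mm
PW = 3.18 + 6.37 + 0.71 + 0.68 = 10.94 ≈ 10.9 mm.

PW ≈ 10.9 mm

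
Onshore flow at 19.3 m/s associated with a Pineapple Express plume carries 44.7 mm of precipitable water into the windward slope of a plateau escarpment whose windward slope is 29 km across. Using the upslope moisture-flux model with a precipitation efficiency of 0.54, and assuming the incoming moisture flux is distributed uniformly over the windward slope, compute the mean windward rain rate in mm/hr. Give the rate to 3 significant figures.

Incoming column moisture flux per unit ridge length: F = V × PW = 19.3 × 44.7 = 862.71 mm·m/s.
Spread over the 29 km slope with efficiency ε = 0.54: R = ε·F/W = 0.54 × 862.71 / 29000 m = 1.606e-02 mm/s.
R = 1.606e-02 × 3600 = 57.8 mm/hr.

R ≈ 57.8 mm/hr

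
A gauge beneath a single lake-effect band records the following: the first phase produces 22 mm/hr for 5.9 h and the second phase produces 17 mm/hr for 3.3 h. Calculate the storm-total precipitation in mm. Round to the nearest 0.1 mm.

Total = Σ Rᵢ Δtᵢ = 22 × 5.9 + 17 × 3.3
      = 129.8 + 56.1 = 185.9 mm.

total ≈ 185.9 mm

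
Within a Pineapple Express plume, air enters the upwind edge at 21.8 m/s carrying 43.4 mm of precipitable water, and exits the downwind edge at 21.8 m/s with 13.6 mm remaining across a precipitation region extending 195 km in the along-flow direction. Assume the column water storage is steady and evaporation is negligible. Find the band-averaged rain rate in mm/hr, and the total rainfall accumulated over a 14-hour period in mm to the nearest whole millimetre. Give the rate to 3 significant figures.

R ≈ 12.0 mm/hr; total ≈ 168 mm

Column moisture flux per unit crosswind length is F = V × PW.
Inflow: F_in = 21.8 × 43.4 = 946.12 mm·m/s
Outflow: F_out = 21.8 × 13.6 = 296.48 mm·m/s
Steady-state rate R = (F_in − F_out)/L = (946.12 − 296.48) / 195000 m = 3.331e-03 mm/s.
R = 3.331e-03 × 3600 = 12.0 mm/hr.
Over 14 h: total = 12.0 × 14 = 168 mm.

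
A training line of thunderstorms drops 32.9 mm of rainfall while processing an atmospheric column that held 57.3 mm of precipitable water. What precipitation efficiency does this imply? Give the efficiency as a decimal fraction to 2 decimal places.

ε ≈ 0.57

ε = rainfall / PW = 32.9 / 57.3 = 0.57.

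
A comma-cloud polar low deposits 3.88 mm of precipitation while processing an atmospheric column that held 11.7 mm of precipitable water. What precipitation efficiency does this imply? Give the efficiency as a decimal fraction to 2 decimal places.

ε ≈ 0.33

ε = precipitation / PW = 3.88 / 11.7 = 0.33.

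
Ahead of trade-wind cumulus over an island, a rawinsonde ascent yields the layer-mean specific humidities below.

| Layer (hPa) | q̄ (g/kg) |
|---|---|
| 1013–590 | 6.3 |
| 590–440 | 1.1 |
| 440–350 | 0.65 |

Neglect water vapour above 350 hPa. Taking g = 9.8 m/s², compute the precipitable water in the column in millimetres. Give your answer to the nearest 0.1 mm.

PW ≈ 29.5 mm

Precipitable water is the column-integrated vapour mass per unit area: PW = (1/g) Σ q̄ Δp, with q in kg/kg and Δp in Pa (1 kg/m² of water = 1 mm).
Layer 1013–590 hPa: Δp = 423 hPa = 42300 Pa, q̄ = 0.0063 kg/kg → 0.0063 × 42300 / 9.8 = 27.19 mm
Layer 590–440 hPa: Δp = 150 hPa = 15000 Pa, q̄ = 0.0011 kg/kg → 0.0011 × 15000 / 9.8 = 1.68 mm
Layer 440–350 hPa: Δp = 90 hPa = 9000 Pa, q̄ = 0.00065 kg/kg → 0.00065 × 9000 / 9.8 = 0.60 mm
PW = 27.19 + 1.68 + 0.60 = 29.47 ≈ 29.5 mm.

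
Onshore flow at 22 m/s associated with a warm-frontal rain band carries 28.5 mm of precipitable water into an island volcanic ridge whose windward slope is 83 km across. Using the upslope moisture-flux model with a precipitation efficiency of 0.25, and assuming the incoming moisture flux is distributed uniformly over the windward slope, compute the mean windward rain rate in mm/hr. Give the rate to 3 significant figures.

Incoming column moisture flux per unit ridge length: F = V × PW = 22 × 28.5 = 627 mm·m/s.
Spread over the 83 km slope with efficiency ε = 0.25: R = ε·F/W = 0.25 × 627 / 83000 m = 1.889e-03 mm/s.
R = 1.889e-03 × 3600 = 6.80 mm/hr.

R ≈ 6.80 mm/hr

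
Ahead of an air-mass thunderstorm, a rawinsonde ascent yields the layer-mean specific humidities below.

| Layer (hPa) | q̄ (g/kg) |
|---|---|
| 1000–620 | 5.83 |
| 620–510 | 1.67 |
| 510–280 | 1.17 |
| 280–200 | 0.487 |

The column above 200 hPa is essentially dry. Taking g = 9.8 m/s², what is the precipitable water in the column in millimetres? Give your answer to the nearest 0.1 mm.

Precipitable water is the column-integrated vapour mass per unit area: PW = (1/g) Σ q̄ Δp, with q in kg/kg and Δp in Pa (1 kg/m² of water = 1 mm).
Layer 1000–620 hPa: Δp = 380 hPa = 38000 Pa, q̄ = 0.00583 kg/kg → 0.00583 × 38000 / 9.8 = 22.61 mm
Layer 620–510 hPa: Δp = 110 hPa = 11000 Pa, q̄ = 0.00167 kg/kg → 0.00167 × 11000 / 9.8 = 1.87 mm
Layer 510–280 hPa: Δp = 230 hPa = 23000 Pa, q̄ = 0.00117 kg/kg → 0.00117 × 23000 / 9.8 = 2.75 mm
Layer 280–200 hPa: Δp = 80 hPa = 8000 Pa, q̄ = 0.000487 kg/kg → 0.000487 × 8000 / 9.8 = 0.40 mm
PW = 22.61 + 1.87 + 2.75 + 0.40 = 27.63 ≈ 27.6 mm.

PW ≈ 27.6 mm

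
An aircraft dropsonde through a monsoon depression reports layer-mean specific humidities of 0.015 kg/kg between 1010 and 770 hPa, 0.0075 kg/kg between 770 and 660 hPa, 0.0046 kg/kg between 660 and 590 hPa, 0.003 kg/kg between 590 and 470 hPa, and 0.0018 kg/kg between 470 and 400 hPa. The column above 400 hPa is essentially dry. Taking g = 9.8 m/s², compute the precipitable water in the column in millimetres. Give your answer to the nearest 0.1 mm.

PW ≈ 53.4 mm

Precipitable water is the column-integrated vapour mass per unit area: PW = (1/g) Σ q̄ Δp, with q in kg/kg and Δp in Pa (1 kg/m² of water = 1 mm).
Layer 1010–770 hPa: Δp = 240 hPa = 24000 Pa, q̄ = 0.015 kg/kg → 0.015 × 24000 / 9.8 = 36.73 mm
Layer 770–660 hPa: Δp = 110 hPa = 11000 Pa, q̄ = 0.0075 kg/kg → 0.0075 × 11000 / 9.8 = 8.42 mm
Layer 660–590 hPa: Δp = 70 hPa = 7000 Pa, q̄ = 0.0046 kg/kg → 0.0046 × 7000 / 9.8 = 3.29 mm
Layer 590–470 hPa: Δp = 120 hPa = 12000 Pa, q̄ = 0.003 kg/kg → 0.003 × 12000 / 9.8 = 3.67 mm
Layer 470–400 hPa: Δp = 70 hPa = 7000 Pa, q̄ = 0.0018 kg/kg → 0.0018 × 7000 / 9.8 = 1.29 mm
PW = 36.73 + 8.42 + 3.29 + 3.67 + 1.29 = 53.40 ≈ 53.4 mm.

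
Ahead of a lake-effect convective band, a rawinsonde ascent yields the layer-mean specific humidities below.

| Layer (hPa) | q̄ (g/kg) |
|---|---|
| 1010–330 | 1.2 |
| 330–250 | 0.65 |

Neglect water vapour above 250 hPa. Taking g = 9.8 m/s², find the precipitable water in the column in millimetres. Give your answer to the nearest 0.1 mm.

Precipitable water is the column-integrated vapour mass per unit area: PW = (1/g) Σ q̄ Δp, with q in kg/kg and Δp in Pa (1 kg/m² of water = 1 mm).
Layer 1010–330 hPa: Δp = 680 hPa = 68000 Pa, q̄ = 0.0012 kg/kg → 0.0012 × 68000 / 9.8 = 8.33 mm
Layer 330–250 hPa: Δp = 80 hPa = 8000 Pa, q̄ = 0.00065 kg/kg → 0.00065 × 8000 / 9.8 = 0.53 mm
PW = 8.33 + 0.53 = 8.86 ≈ 8.9 mm.

PW ≈ 8.9 mm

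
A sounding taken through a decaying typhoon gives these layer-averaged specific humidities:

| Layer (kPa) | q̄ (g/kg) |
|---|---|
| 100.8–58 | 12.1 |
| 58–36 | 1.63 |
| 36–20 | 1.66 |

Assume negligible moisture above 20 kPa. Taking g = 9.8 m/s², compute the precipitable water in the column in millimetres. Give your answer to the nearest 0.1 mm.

Precipitable water is the column-integrated vapour mass per unit area: PW = (1/g) Σ q̄ Δp, with q in kg/kg and Δp in Pa (1 kg/m² of water = 1 mm).
Layer 100.8–58 kPa: Δp = 428 hPa = 42800 Pa, q̄ = 0.0121 kg/kg → 0.0121 × 42800 / 9.8 = 52.84 mm
Layer 58–36 kPa: Δp = 220 hPa = 22000 Pa, q̄ = 0.00163 kg/kg → 0.00163 × 22000 / 9.8 = 3.66 mm
Layer 36–20 kPa: Δp = 160 hPa = 16000 Pa, q̄ = 0.00166 kg/kg → 0.00166 × 16000 / 9.8 = 2.71 mm
PW = 52.84 + 3.66 + 2.71 = 59.21 ≈ 59.2 mm.

PW ≈ 59.2 mm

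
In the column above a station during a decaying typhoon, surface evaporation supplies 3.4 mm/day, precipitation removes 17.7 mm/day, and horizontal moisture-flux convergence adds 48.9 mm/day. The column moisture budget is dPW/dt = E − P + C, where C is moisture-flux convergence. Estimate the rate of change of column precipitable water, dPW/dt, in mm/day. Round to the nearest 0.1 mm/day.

dPW/dt ≈ 34.6 mm/day

dPW/dt = E − P + C = 3.4 − 17.7 + (48.9) = 34.6 mm/day.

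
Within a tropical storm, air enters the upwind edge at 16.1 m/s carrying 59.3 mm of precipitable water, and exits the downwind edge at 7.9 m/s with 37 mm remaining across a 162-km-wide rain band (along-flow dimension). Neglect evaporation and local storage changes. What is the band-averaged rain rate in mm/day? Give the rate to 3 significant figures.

R ≈ 353 mm/day

Column moisture flux per unit crosswind length is F = V × PW.
Inflow: F_in = 16.1 × 59.3 = 954.73 mm·m/s
Outflow: F_out = 7.9 × 37 = 292.3 mm·m/s
Steady-state rate R = (F_in − F_out)/L = (954.73 − 292.3) / 162000 m = 4.089e-03 mm/s.
R = 4.089e-03 × 3600 × 24 = 353 mm/day.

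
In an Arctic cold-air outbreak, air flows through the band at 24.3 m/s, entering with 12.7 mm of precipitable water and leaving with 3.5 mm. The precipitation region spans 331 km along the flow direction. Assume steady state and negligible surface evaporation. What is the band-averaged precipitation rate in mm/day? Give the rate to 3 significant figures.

Column moisture flux per unit crosswind length is F = V × PW.
Inflow: F_in = 24.3 × 12.7 = 308.61 mm·m/s
Outflow: F_out = 24.3 × 3.5 = 85.05 mm·m/s
Steady-state rate R = (F_in − F_out)/L = (308.61 − 85.05) / 331000 m = 6.754e-04 mm/s.
R = 6.754e-04 × 3600 × 24 = 58.4 mm/day.

R ≈ 58.4 mm/day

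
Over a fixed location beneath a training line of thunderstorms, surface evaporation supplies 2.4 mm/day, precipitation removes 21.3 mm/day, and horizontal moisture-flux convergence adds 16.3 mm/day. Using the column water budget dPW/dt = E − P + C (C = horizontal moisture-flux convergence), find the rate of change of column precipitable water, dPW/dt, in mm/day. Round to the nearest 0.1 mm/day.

dPW/dt ≈ -2.6 mm/day

dPW/dt = E − P + C = 2.4 − 21.3 + (16.3) = -2.6 mm/day.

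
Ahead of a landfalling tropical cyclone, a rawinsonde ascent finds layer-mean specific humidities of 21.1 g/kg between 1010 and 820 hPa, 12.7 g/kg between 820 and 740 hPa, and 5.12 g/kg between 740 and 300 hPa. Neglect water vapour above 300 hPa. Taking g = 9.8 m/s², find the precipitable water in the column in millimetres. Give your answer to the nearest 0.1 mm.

Precipitable water is the column-integrated vapour mass per unit area: PW = (1/g) Σ q̄ Δp, with q in kg/kg and Δp in Pa (1 kg/m² of water = 1 mm).
Layer 1010–820 hPa: Δp = 190 hPa = 19000 Pa, q̄ = 0.0211 kg/kg → 0.0211 × 19000 / 9.8 = 40.91 mm
Layer 820–740 hPa: Δp = 80 hPa = 8000 Pa, q̄ = 0.0127 kg/kg → 0.0127 × 8000 / 9.8 = 10.37 mm
Layer 740–300 hPa: Δp = 440 hPa = 44000 Pa, q̄ = 0.00512 kg/kg → 0.00512 × 44000 / 9.8 = 22.99 mm
PW = 40.91 + 10.37 + 22.99 = 74.27 ≈ 74.3 mm.

PW ≈ 74.3 mm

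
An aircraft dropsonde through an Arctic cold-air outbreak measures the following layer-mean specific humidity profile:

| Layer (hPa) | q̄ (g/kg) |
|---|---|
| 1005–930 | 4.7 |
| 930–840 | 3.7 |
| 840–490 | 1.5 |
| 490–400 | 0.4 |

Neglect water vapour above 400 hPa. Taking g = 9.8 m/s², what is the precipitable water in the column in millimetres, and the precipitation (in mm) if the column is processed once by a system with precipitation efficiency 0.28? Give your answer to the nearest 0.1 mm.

Precipitable water is the column-integrated vapour mass per unit area: PW = (1/g) Σ q̄ Δp, with q in kg/kg and Δp in Pa (1 kg/m² of water = 1 mm).
Layer 1005–930 hPa: Δp = 75 hPa = 7500 Pa, q̄ = 0.0047 kg/kg → 0.0047 × 7500 / 9.8 = 3.60 mm
Layer 930–840 hPa: Δp = 90 hPa = 9000 Pa, q̄ = 0.0037 kg/kg → 0.0037 × 9000 / 9.8 = 3.40 mm
Layer 840–490 hPa: Δp = 350 hPa = 35000 Pa, q̄ = 0.0015 kg/kg → 0.0015 × 35000 / 9.8 = 5.36 mm
Layer 490–400 hPa: Δp = 90 hPa = 9000 Pa, q̄ = 0.0004 kg/kg → 0.0004 × 9000 / 9.8 = 0.37 mm
PW = 3.60 + 3.40 + 5.36 + 0.37 = 12.73 ≈ 12.7 mm.
Precipitation = ε × PW = 0.28 × 12.7 = 3.6 mm.

PW ≈ 12.7 mm; precipitation ≈ 3.6 mm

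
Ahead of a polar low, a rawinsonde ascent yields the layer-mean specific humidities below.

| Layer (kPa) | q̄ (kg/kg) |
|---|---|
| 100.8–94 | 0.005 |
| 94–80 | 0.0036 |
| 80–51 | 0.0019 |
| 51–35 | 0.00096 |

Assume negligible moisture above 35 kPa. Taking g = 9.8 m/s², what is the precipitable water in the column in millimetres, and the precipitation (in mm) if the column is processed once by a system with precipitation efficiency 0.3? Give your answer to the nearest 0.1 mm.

PW ≈ 15.8 mm; precipitation ≈ 4.7 mm

Precipitable water is the column-integrated vapour mass per unit area: PW = (1/g) Σ q̄ Δp, with q in kg/kg and Δp in Pa (1 kg/m² of water = 1 mm).
Layer 100.8–94 kPa: Δp = 68 hPa = 6800 Pa, q̄ = 0.005 kg/kg → 0.005 × 6800 / 9.8 = 3.47 mm
Layer 94–80 kPa: Δp = 140 hPa = 14000 Pa, q̄ = 0.0036 kg/kg → 0.0036 × 14000 / 9.8 = 5.14 mm
Layer 80–51 kPa: Δp = 290 hPa = 29000 Pa, q̄ = 0.0019 kg/kg → 0.0019 × 29000 / 9.8 = 5.62 mm
Layer 51–35 kPa: Δp = 160 hPa = 16000 Pa, q̄ = 0.00096 kg/kg → 0.00096 × 16000 / 9.8 = 1.57 mm
PW = 3.47 + 5.14 + 5.62 + 1.57 = 15.80 ≈ 15.8 mm.
Precipitation = ε × PW = 0.3 × 15.8 = 4.7 mm.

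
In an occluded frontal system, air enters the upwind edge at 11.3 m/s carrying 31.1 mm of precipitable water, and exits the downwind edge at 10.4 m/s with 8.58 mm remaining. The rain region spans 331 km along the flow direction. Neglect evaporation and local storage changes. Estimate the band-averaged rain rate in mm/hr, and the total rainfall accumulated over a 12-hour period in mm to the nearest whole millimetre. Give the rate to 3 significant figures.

R ≈ 2.85 mm/hr; total ≈ 34 mm

Column moisture flux per unit crosswind length is F = V × PW.
Inflow: F_in = 11.3 × 31.1 = 351.43 mm·m/s
Outflow: F_out = 10.4 × 8.58 = 89.232 mm·m/s
Steady-state rate R = (F_in − F_out)/L = (351.43 − 89.232) / 331000 m = 7.921e-04 mm/s.
R = 7.921e-04 × 3600 = 2.85 mm/hr.
Over 12 h: total = 2.85 × 12 = 34.2 ≈ 34 mm.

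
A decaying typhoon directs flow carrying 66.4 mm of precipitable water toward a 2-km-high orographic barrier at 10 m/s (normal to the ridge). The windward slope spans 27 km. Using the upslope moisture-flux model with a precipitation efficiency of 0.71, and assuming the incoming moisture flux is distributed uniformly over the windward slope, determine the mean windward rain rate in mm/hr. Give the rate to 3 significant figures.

Incoming column moisture flux per unit ridge length: F = V × PW = 10 × 66.4 = 664 mm·m/s.
Spread over the 27 km slope with efficiency ε = 0.71: R = ε·F/W = 0.71 × 664 / 27000 m = 1.746e-02 mm/s.
R = 1.746e-02 × 3600 = 62.9 mm/hr.

R ≈ 62.9 mm/hr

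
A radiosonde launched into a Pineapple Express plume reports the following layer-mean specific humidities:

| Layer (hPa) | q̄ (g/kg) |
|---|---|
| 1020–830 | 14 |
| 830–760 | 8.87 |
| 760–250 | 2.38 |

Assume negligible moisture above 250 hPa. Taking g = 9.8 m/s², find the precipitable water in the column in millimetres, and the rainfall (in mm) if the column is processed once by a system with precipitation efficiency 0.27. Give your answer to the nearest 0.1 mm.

Precipitable water is the column-integrated vapour mass per unit area: PW = (1/g) Σ q̄ Δp, with q in kg/kg and Δp in Pa (1 kg/m² of water = 1 mm).
Layer 1020–830 hPa: Δp = 190 hPa = 19000 Pa, q̄ = 0.014 kg/kg → 0.014 × 19000 / 9.8 = 27.14 mm
Layer 830–760 hPa: Δp = 70 hPa = 7000 Pa, q̄ = 0.00887 kg/kg → 0.00887 × 7000 / 9.8 = 6.34 mm
Layer 760–250 hPa: Δp = 510 hPa = 51000 Pa, q̄ = 0.00238 kg/kg → 0.00238 × 51000 / 9.8 = 12.39 mm
PW = 27.14 + 6.34 + 12.39 = 45.87 ≈ 45.9 mm.
Rainfall = ε × PW = 0.27 × 45.9 = 12.4 mm.

PW ≈ 45.9 mm; rainfall ≈ 12.4 mm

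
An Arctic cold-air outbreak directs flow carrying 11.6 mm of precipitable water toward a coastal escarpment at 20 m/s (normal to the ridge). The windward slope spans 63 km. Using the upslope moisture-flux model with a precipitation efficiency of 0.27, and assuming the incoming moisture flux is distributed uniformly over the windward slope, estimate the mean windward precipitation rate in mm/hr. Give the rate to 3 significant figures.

Incoming column moisture flux per unit ridge length: F = V × PW = 20 × 11.6 = 232 mm·m/s.
Spread over the 63 km slope with efficiency ε = 0.27: R = ε·F/W = 0.27 × 232 / 63000 m = 9.943e-04 mm/s.
R = 9.943e-04 × 3600 = 3.58 mm/hr.

R ≈ 3.58 mm/hr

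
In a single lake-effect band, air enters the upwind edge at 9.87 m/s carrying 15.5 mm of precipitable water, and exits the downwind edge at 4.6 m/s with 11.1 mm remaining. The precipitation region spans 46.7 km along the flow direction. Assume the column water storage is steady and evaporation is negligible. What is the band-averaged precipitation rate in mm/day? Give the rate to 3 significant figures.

R ≈ 189 mm/day

Column moisture flux per unit crosswind length is F = V × PW.
Inflow: F_in = 9.87 × 15.5 = 152.985 mm·m/s
Outflow: F_out = 4.6 × 11.1 = 51.06 mm·m/s
Steady-state rate R = (F_in − F_out)/L = (152.985 − 51.06) / 46700 m = 2.183e-03 mm/s.
R = 2.183e-03 × 3600 × 24 = 189 mm/day.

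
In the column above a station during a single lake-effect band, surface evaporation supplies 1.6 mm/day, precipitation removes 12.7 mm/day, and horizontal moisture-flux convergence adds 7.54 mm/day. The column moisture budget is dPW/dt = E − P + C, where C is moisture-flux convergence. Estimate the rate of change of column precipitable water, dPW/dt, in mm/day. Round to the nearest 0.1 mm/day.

dPW/dt ≈ -3.6 mm/day

dPW/dt = E − P + C = 1.6 − 12.7 + (7.54) = -3.6 mm/day.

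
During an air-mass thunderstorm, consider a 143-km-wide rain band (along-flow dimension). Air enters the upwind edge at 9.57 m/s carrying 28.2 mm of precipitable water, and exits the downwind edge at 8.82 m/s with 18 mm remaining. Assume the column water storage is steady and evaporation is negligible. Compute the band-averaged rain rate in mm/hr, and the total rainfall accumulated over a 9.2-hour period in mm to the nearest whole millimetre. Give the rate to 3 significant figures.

Column moisture flux per unit crosswind length is F = V × PW.
Inflow: F_in = 9.57 × 28.2 = 269.874 mm·m/s
Outflow: F_out = 8.82 × 18 = 158.76 mm·m/s
Steady-state rate R = (F_in − F_out)/L = (269.874 − 158.76) / 143000 m = 7.770e-04 mm/s.
R = 7.770e-04 × 3600 = 2.80 mm/hr.
Over 9.2 h: total = 2.80 × 9.2 = 25.76 ≈ 26 mm.

R ≈ 2.80 mm/hr; total ≈ 26 mm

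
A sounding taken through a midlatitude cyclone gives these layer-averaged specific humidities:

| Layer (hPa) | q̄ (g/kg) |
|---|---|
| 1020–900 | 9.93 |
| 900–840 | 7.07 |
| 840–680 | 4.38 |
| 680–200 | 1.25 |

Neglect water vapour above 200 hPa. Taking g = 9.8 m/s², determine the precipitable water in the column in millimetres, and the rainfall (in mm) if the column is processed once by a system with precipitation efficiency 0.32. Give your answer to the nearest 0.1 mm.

Precipitable water is the column-integrated vapour mass per unit area: PW = (1/g) Σ q̄ Δp, with q in kg/kg and Δp in Pa (1 kg/m² of water = 1 mm).
Layer 1020–900 hPa: Δp = 120 hPa = 12000 Pa, q̄ = 0.00993 kg/kg → 0.00993 × 12000 / 9.8 = 12.16 mm
Layer 900–840 hPa: Δp = 60 hPa = 6000 Pa, q̄ = 0.00707 kg/kg → 0.00707 × 6000 / 9.8 = 4.33 mm
Layer 840–680 hPa: Δp = 160 hPa = 16000 Pa, q̄ = 0.00438 kg/kg → 0.00438 × 16000 / 9.8 = 7.15 mm
Layer 680–200 hPa: Δp = 480 hPa = 48000 Pa, q̄ = 0.00125 kg/kg → 0.00125 × 48000 / 9.8 = 6.12 mm
PW = 12.16 + 4.33 + 7.15 + 6.12 = 29.76 ≈ 29.8 mm.
Rainfall = ε × PW = 0.32 × 29.8 = 9.5 mm.

PW ≈ 29.8 mm; rainfall ≈ 9.5 mm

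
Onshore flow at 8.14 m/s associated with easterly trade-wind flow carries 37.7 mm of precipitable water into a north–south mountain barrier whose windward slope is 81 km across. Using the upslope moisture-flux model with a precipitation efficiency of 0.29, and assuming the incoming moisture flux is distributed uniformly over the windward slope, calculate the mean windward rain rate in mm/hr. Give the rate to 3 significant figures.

R ≈ 3.96 mm/hr

Incoming column moisture flux per unit ridge length: F = V × PW = 8.14 × 37.7 = 306.878 mm·m/s.
Spread over the 81 km slope with efficiency ε = 0.29: R = ε·F/W = 0.29 × 306.878 / 81000 m = 1.099e-03 mm/s.
R = 1.099e-03 × 3600 = 3.96 mm/hr.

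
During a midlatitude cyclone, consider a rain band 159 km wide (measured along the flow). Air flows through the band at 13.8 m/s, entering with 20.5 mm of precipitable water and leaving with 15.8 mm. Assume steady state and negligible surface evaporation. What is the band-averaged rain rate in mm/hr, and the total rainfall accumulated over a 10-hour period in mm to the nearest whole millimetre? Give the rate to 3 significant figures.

Column moisture flux per unit crosswind length is F = V × PW.
Inflow: F_in = 13.8 × 20.5 = 282.9 mm·m/s
Outflow: F_out = 13.8 × 15.8 = 218.04 mm·m/s
Steady-state rate R = (F_in − F_out)/L = (282.9 − 218.04) / 159000 m = 4.079e-04 mm/s.
R = 4.079e-04 × 3600 = 1.47 mm/hr.
Over 10 h: total = 1.47 × 10 = 14.7 ≈ 15 mm.

R ≈ 1.47 mm/hr; total ≈ 15 mm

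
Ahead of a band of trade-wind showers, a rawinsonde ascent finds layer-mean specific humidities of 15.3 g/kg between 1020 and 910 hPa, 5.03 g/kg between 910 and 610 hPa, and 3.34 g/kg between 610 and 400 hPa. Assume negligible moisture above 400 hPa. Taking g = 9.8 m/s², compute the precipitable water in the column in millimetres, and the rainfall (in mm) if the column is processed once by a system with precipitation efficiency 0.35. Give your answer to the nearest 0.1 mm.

PW ≈ 39.7 mm; rainfall ≈ 13.9 mm

Precipitable water is the column-integrated vapour mass per unit area: PW = (1/g) Σ q̄ Δp, with q in kg/kg and Δp in Pa (1 kg/m² of water = 1 mm).
Layer 1020–910 hPa: Δp = 110 hPa = 11000 Pa, q̄ = 0.0153 kg/kg → 0.0153 × 11000 / 9.8 = 17.17 mm
Layer 910–610 hPa: Δp = 300 hPa = 30000 Pa, q̄ = 0.00503 kg/kg → 0.00503 × 30000 / 9.8 = 15.40 mm
Layer 610–400 hPa: Δp = 210 hPa = 21000 Pa, q̄ = 0.00334 kg/kg → 0.00334 × 21000 / 9.8 = 7.16 mm
PW = 17.17 + 15.40 + 7.16 = 39.73 ≈ 39.7 mm.
Rainfall = ε × PW = 0.35 × 39.7 = 13.9 mm.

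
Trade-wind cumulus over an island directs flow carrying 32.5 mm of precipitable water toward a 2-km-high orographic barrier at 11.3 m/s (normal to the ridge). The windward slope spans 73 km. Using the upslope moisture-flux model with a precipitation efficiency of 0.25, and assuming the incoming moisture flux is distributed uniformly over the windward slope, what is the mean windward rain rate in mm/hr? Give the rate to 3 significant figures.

R ≈ 4.53 mm/hr

Incoming column moisture flux per unit ridge length: F = V × PW = 11.3 × 32.5 = 367.25 mm·m/s.
Spread over the 73 km slope with efficiency ε = 0.25: R = ε·F/W = 0.25 × 367.25 / 73000 m = 1.258e-03 mm/s.
R = 1.258e-03 × 3600 = 4.53 mm/hr.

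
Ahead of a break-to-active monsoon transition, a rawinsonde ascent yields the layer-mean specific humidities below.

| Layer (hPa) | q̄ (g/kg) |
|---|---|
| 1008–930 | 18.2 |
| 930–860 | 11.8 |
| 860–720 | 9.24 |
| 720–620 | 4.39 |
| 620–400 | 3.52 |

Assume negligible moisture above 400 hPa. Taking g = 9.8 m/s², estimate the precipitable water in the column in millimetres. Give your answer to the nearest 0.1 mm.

PW ≈ 48.5 mm

Precipitable water is the column-integrated vapour mass per unit area: PW = (1/g) Σ q̄ Δp, with q in kg/kg and Δp in Pa (1 kg/m² of water = 1 mm).
Layer 1008–930 hPa: Δp = 78 hPa = 7800 Pa, q̄ = 0.0182 kg/kg → 0.0182 × 7800 / 9.8 = 14.49 mm
Layer 930–860 hPa: Δp = 70 hPa = 7000 Pa, q̄ = 0.0118 kg/kg → 0.0118 × 7000 / 9.8 = 8.43 mm
Layer 860–720 hPa: Δp = 140 hPa = 14000 Pa, q̄ = 0.00924 kg/kg → 0.00924 × 14000 / 9.8 = 13.20 mm
Layer 720–620 hPa: Δp = 100 hPa = 10000 Pa, q̄ = 0.00439 kg/kg → 0.00439 × 10000 / 9.8 = 4.48 mm
Layer 620–400 hPa: Δp = 220 hPa = 22000 Pa, q̄ = 0.00352 kg/kg → 0.00352 × 22000 / 9.8 = 7.90 mm
PW = 14.49 + 8.43 + 13.20 + 4.48 + 7.90 = 48.50 ≈ 48.5 mm.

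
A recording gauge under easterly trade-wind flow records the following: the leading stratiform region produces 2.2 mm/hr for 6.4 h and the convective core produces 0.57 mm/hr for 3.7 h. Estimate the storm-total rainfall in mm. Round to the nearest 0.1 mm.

Total = Σ Rᵢ Δtᵢ = 2.2 × 6.4 + 0.57 × 3.7
      = 14.08 + 2.109 = 16.2 mm.

total ≈ 16.2 mm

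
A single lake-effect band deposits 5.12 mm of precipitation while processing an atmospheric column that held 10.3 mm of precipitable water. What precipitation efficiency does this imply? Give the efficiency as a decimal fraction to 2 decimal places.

ε ≈ 0.50

ε = precipitation / PW = 5.12 / 10.3 = 0.50.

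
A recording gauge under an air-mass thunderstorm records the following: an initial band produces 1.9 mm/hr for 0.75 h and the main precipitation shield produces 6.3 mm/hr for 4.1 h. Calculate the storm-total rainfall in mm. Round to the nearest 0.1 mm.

total ≈ 27.3 mm

Total = Σ Rᵢ Δtᵢ = 1.9 × 0.75 + 6.3 × 4.1
      = 1.425 + 25.83 = 27.3 mm.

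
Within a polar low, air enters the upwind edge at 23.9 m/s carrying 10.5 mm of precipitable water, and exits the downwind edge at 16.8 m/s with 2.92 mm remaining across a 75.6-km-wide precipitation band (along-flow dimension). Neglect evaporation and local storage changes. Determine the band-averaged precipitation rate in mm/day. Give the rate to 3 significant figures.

Column moisture flux per unit crosswind length is F = V × PW.
Inflow: F_in = 23.9 × 10.5 = 250.95 mm·m/s
Outflow: F_out = 16.8 × 2.92 = 49.056 mm·m/s
Steady-state rate R = (F_in − F_out)/L = (250.95 − 49.056) / 75600 m = 2.671e-03 mm/s.
R = 2.671e-03 × 3600 × 24 = 231 mm/day.

R ≈ 231 mm/day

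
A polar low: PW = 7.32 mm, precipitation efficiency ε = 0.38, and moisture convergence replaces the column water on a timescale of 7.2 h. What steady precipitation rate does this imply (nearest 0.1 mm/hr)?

Each overturning extracts ε × PW = 0.38 × 7.32 = 2.7816 mm.
Rate = ε·PW / τ = 2.7816 / 7.2 h = 0.4 mm/hr.

R ≈ 0.4 mm/hr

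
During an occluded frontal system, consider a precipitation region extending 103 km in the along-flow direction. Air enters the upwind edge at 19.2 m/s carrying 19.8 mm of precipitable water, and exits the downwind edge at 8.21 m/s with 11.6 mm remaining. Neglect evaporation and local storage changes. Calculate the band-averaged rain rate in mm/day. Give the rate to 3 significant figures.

Column moisture flux per unit crosswind length is F = V × PW.
Inflow: F_in = 19.2 × 19.8 = 380.16 mm·m/s
Outflow: F_out = 8.21 × 11.6 = 95.236 mm·m/s
Steady-state rate R = (F_in − F_out)/L = (380.16 − 95.236) / 103000 m = 2.766e-03 mm/s.
R = 2.766e-03 × 3600 × 24 = 239 mm/day.

R ≈ 239 mm/day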